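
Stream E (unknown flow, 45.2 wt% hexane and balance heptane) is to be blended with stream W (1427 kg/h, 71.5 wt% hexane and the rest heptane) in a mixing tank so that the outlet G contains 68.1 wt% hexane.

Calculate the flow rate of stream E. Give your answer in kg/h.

211.9 kg/h

Let E be the unknown flow. Total out = 1427 + E.
hexane balance: 1020.3 + 0.452·E = 0.681·(1427 + E)
(0.452 − 0.681)·E = 0.681×1427 − 1020.3 = -48.518
E = -48.518 / -0.229 = 211.87 kg/h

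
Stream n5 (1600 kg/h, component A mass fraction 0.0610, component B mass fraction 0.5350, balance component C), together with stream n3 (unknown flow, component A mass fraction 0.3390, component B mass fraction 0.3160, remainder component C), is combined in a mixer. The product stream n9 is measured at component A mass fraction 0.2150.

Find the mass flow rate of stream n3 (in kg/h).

Let n3 be the unknown flow. Total out = 1600 + n3.
component A balance: 97.6 + 0.339·n3 = 0.215·(1600 + n3)
(0.339 − 0.215)·n3 = 0.215×1600 − 97.6 = 246.4
n3 = 246.4 / 0.124 = 1987.1 kg/h

1987 kg/h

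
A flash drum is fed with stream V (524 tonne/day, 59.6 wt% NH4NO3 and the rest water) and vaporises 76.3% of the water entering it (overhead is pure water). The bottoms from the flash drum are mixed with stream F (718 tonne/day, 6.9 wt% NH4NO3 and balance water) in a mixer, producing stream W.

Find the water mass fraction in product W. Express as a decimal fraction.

0.6651

Vapour removed = 0.763×0.404×524 = 161.52 tonne/day; concentrate = 362.48 tonne/day.
water reaching the mixer = 50.172 (from concentrate) + 718×0.931 = 718.63 tonne/day.
Product flow = 362.48 + 718 = 1080.5 tonne/day; water fraction = 0.6651.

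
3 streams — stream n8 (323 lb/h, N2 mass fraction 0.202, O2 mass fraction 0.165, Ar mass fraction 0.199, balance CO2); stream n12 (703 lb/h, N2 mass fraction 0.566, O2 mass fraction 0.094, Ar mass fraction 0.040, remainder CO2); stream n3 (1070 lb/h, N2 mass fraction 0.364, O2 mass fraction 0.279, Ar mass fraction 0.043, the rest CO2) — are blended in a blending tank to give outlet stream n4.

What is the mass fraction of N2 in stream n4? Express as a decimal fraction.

0.407

Total flow out = 323 + 703 + 1070 = 2096 lb/h.
N2 in = 323×0.202 + 703×0.566 + 1070×0.364 = 852.62 lb/h.
N2 mass fraction in n4 = 852.62/2096 = 0.407.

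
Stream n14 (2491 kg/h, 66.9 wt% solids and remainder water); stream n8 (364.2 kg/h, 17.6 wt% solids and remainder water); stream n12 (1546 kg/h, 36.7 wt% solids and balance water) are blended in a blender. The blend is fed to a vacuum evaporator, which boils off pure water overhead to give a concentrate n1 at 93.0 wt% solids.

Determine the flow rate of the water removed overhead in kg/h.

solids entering = 2491×0.669 + 364.2×0.176 + 1546×0.367 = 2298 kg/h.
All solids reports to n1, so n1 = 2298/0.930 = 2470.9 kg/h.
Total feed = 4401.2 kg/h; overhead = 4401.2 − 2470.9 = 1930.3 kg/h.

1930 kg/h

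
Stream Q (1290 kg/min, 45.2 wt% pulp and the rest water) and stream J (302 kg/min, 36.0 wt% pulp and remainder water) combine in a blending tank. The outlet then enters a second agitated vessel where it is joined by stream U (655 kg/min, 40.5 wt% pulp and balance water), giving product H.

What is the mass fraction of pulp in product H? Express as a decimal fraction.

Overall, product flow = 2247 kg/min.
pulp in = 1290×0.452 + 302×0.360 + 655×0.405 = 957.08 kg/min.
pulp fraction in H = 0.426.

0.426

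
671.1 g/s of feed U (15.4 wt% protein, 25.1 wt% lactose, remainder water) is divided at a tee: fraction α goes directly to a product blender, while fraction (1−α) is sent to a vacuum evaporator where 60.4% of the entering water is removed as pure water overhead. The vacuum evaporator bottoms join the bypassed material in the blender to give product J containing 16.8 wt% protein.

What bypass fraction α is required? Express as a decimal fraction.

0.768

All 671.1×0.154 = 103.35 g/s of protein reaches J, so J = 103.35/0.168 = 615.17 g/s and vapour = 55.925 g/s.
The evaporator receives (1−α)·671.1 of feed at 0.595 water and removes 0.604 of that water:
0.604×0.595×(1−α)×671.1 = 55.925
(1−α) = 55.925/241.18 = 0.2319;  α = 0.7681.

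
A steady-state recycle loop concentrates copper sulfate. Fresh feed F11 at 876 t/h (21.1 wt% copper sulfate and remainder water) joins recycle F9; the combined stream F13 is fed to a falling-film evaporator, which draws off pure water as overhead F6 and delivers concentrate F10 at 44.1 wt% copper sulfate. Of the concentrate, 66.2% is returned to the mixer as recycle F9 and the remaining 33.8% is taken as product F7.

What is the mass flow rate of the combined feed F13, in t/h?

Overall copper sulfate balance (none leaves overhead): copper sulfate in fresh feed = copper sulfate in product, i.e. 876×0.211 = (1−0.662)·F10·0.441.
F10 = 184.84/(0.441×0.338) = 1240 t/h.
Recycle F9 = 0.662×1240 = 820.9 t/h.
Combined feed F13 = 876 + 820.9 = 1696.9 t/h.

1697 t/h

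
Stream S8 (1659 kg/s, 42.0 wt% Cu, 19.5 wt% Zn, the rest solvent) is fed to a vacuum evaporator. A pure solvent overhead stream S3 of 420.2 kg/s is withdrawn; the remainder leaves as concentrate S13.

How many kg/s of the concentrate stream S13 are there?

Concentrate = 1659 − 420.2 = 1238.8 kg/s.

1239 kg/s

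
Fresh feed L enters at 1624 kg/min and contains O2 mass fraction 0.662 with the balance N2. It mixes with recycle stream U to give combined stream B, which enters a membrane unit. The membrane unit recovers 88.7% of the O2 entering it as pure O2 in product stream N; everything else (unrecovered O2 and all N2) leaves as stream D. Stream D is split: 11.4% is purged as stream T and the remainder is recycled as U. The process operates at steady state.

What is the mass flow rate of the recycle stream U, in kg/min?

N2 enters only via L and leaves only via the purge: 1624×0.338 = 0.114×(N2 in D), and the membrane unit passes all N2, so N2 in B = N2 in D = 4815 kg/min.
O2 in B: m_A = 1624×0.662 + (1−0.114)·(1−0.887)·m_A, so m_A = 1075.1/0.8999 = 1194.7 kg/min.
D = (1−0.887)×1194.7 + 4815 = 4950 kg/min.
Recycle U = (1−0.114)×4950 = 4385.7 kg/min.

4386 kg/min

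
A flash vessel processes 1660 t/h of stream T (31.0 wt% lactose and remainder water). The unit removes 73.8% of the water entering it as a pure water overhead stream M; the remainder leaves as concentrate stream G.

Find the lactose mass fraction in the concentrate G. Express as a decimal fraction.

lactose is not removed: 1660×0.310 = 514.6 t/h of lactose enters G.
water entering = 1660×0.690 = 1145.4 t/h; overhead removed = 0.738×1145.4 = 845.31 t/h.
Concentrate = 1660 − 845.31 = 814.69 t/h.
Mass fraction = 514.6/814.69 = 0.632.

0.632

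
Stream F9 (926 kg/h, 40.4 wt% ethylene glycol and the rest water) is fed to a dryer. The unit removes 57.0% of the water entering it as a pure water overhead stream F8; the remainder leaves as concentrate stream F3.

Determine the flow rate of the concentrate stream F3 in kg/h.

611.4 kg/h

water entering = 926×0.596 = 551.9 kg/h; overhead removed = 0.570×551.9 = 314.58 kg/h.
Concentrate = 926 − 314.58 = 611.42 kg/h.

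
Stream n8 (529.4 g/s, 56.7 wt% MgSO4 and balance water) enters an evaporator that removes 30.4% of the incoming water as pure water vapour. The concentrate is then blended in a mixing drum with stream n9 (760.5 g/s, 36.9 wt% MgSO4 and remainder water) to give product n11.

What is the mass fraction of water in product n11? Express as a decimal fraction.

0.5240

Vapour removed = 0.304×0.433×529.4 = 69.686 g/s; concentrate = 459.71 g/s.
water reaching the mixer = 159.54 (from concentrate) + 760.5×0.631 = 639.42 g/s.
Product flow = 459.71 + 760.5 = 1220.2 g/s; water fraction = 0.5240.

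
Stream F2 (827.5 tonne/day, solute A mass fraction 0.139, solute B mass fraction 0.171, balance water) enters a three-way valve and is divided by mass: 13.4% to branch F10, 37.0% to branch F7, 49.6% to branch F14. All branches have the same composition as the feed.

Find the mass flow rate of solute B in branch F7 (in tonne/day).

52.36 tonne/day

Branch F7 total = 0.370×827.5 = 306.18 tonne/day.
solute B in F7 = 0.171×306.18 = 52.356 tonne/day.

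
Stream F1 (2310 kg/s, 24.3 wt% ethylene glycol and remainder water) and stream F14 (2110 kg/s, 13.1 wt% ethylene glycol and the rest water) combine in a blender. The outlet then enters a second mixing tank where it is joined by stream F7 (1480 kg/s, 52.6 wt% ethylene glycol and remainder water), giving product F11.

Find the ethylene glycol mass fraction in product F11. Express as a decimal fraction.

0.274

Overall, product flow = 5900 kg/s.
ethylene glycol in = 2310×0.243 + 2110×0.131 + 1480×0.526 = 1616.2 kg/s.
ethylene glycol fraction in F11 = 0.274.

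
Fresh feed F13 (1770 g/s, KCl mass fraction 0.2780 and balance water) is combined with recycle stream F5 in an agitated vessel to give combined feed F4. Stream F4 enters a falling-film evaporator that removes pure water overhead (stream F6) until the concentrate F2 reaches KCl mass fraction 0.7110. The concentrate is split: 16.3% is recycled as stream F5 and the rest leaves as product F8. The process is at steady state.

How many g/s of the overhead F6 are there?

1078 g/s

Overall KCl balance (none leaves overhead): KCl in fresh feed = KCl in product, i.e. 1770×0.278 = (1−0.163)·F2·0.711.
F2 = 492.06/(0.711×0.837) = 826.84 g/s.
Recycle F5 = 0.163×826.84 = 134.78 g/s.
Combined feed F4 = 1770 + 134.78 = 1904.8 g/s.
Overhead F6 = F4 − F2 = 1904.8 − 826.84 = 1077.9 g/s.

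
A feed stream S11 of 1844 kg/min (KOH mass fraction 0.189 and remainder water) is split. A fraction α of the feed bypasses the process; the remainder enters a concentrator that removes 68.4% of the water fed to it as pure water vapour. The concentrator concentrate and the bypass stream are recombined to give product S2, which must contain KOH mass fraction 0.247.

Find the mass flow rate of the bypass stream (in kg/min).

All 1844×0.189 = 348.52 kg/min of KOH reaches S2, so S2 = 348.52/0.247 = 1411 kg/min and vapour = 433 kg/min.
The evaporator receives (1−α)·1844 of feed at 0.811 water and removes 0.684 of that water:
0.684×0.811×(1−α)×1844 = 433
(1−α) = 433/1022.9 = 0.4233;  α = 0.5767.
Bypass flow = 0.5767×1844 = 1063.4 kg/min.

1063 kg/min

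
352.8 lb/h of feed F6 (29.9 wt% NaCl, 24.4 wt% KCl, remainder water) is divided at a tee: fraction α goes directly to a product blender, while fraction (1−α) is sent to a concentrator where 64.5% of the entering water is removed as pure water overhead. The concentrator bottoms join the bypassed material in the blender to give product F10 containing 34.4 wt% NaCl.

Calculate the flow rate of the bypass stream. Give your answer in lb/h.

All 352.8×0.299 = 105.49 lb/h of NaCl reaches F10, so F10 = 105.49/0.344 = 306.65 lb/h and vapour = 46.151 lb/h.
The evaporator receives (1−α)·352.8 of feed at 0.457 water and removes 0.645 of that water:
0.645×0.457×(1−α)×352.8 = 46.151
(1−α) = 46.151/103.99 = 0.4438;  α = 0.5562.
Bypass flow = 0.5562×352.8 = 196.23 lb/h.

196.2 lb/h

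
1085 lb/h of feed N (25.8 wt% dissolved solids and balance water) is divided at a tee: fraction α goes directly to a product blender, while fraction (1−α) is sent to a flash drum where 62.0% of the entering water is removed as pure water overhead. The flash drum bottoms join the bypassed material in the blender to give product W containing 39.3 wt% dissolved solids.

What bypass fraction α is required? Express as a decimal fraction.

0.253

All 1085×0.258 = 279.93 lb/h of dissolved solids reaches W, so W = 279.93/0.393 = 712.29 lb/h and vapour = 372.71 lb/h.
The evaporator receives (1−α)·1085 of feed at 0.742 water and removes 0.620 of that water:
0.620×0.742×(1−α)×1085 = 372.71
(1−α) = 372.71/499.14 = 0.7467;  α = 0.2533.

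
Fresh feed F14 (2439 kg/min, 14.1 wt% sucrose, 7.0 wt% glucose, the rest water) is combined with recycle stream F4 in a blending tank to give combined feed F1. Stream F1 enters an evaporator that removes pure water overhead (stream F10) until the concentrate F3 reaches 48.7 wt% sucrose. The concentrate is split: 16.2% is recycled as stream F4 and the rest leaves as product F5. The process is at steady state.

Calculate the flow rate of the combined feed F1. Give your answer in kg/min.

2576 kg/min

Overall sucrose balance (none leaves overhead): sucrose in fresh feed = sucrose in product, i.e. 2439×0.141 = (1−0.162)·F3·0.487.
F3 = 343.9/(0.487×0.838) = 842.67 kg/min.
Recycle F4 = 0.162×842.67 = 136.51 kg/min.
Combined feed F1 = 2439 + 136.51 = 2575.5 kg/min.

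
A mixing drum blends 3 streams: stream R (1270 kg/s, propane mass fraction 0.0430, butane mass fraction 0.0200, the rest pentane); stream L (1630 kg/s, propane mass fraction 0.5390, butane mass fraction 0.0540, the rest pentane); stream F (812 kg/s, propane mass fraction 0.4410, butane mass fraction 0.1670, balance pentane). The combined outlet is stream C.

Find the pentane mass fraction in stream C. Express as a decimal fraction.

0.5850

Total flow out = 1270 + 1630 + 812 = 3712 kg/s.
pentane in = 1270×0.937 + 1630×0.407 + 812×0.392 = 2171.7 kg/s.
pentane mass fraction in C = 2171.7/3712 = 0.5850.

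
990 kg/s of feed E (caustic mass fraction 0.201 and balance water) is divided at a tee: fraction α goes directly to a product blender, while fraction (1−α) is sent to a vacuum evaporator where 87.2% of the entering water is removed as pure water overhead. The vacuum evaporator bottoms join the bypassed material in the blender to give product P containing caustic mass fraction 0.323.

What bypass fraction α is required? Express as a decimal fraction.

All 990×0.201 = 198.99 kg/s of caustic reaches P, so P = 198.99/0.323 = 616.07 kg/s and vapour = 373.93 kg/s.
The evaporator receives (1−α)·990 of feed at 0.799 water and removes 0.872 of that water:
0.872×0.799×(1−α)×990 = 373.93
(1−α) = 373.93/689.76 = 0.5421;  α = 0.4579.

0.458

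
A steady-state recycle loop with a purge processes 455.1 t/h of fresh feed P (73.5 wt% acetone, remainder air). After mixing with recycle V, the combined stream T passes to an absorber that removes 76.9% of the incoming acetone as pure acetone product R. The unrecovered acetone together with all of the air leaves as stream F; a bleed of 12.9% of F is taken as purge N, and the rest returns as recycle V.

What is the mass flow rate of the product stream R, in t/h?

322 t/h

acetone in T: m_A = 455.1×0.735 + (1−0.129)·(1−0.769)·m_A, so m_A = 334.5/0.7988 = 418.75 t/h.
Product R = 0.769×418.75 = 322.02 t/h.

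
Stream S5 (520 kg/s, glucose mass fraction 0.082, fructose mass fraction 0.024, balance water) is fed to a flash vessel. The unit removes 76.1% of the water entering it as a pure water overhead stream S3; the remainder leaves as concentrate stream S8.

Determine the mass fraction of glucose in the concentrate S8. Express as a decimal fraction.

glucose is not removed: 520×0.082 = 42.64 kg/s of glucose enters S8.
water entering = 520×0.894 = 464.88 kg/s; overhead removed = 0.761×464.88 = 353.77 kg/s.
Concentrate = 520 − 353.77 = 166.23 kg/s.
Mass fraction = 42.64/166.23 = 0.257.

0.257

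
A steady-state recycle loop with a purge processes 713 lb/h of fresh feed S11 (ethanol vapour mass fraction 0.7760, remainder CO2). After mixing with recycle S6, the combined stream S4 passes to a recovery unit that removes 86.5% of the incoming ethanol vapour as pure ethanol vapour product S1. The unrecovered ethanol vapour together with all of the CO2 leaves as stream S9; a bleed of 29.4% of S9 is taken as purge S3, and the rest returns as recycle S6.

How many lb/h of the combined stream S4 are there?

CO2 enters only via S11 and leaves only via the purge: 713×0.224 = 0.294×(CO2 in S9), and the recovery unit passes all CO2, so CO2 in S4 = CO2 in S9 = 543.24 lb/h.
ethanol vapour in S4: m_A = 713×0.776 + (1−0.294)·(1−0.865)·m_A, so m_A = 553.29/0.9047 = 611.58 lb/h.
S4 = 611.58 + 543.24 = 1154.8 lb/h.

1155 lb/h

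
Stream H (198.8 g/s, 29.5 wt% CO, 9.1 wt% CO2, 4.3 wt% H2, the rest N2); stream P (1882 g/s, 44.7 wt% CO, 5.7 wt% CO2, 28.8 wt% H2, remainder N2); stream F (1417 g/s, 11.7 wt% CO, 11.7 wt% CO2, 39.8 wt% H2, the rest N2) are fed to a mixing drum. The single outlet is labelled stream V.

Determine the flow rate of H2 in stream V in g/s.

1115 g/s

H2 out = H2 in = 198.8×0.043 + 1882×0.288 + 1417×0.398 = 1114.5 g/s.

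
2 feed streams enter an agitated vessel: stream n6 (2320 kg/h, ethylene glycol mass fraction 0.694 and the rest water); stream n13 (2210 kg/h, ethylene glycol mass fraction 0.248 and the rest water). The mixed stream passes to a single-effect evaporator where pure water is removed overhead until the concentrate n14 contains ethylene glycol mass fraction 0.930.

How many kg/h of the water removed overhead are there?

ethylene glycol entering = 2320×0.694 + 2210×0.248 = 2158.2 kg/h.
All ethylene glycol reports to n14, so n14 = 2158.2/0.930 = 2320.6 kg/h.
Total feed = 4530 kg/h; overhead = 4530 − 2320.6 = 2209.4 kg/h.

2209 kg/h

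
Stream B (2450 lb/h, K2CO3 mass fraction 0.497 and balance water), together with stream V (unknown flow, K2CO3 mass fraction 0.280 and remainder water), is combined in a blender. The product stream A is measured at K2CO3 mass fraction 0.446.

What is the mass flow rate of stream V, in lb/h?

Let V be the unknown flow. Total out = 2450 + V.
K2CO3 balance: 1217.7 + 0.280·V = 0.446·(2450 + V)
(0.280 − 0.446)·V = 0.446×2450 − 1217.7 = -124.95
V = -124.95 / -0.166 = 752.71 lb/h

752.7 lb/h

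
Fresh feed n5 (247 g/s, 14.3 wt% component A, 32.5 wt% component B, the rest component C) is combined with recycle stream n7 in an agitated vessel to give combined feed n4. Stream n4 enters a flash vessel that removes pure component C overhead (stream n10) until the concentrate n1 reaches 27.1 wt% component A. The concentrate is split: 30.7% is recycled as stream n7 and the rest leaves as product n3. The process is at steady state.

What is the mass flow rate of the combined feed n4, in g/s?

304.7 g/s

Overall component A balance (none leaves overhead): component A in fresh feed = component A in product, i.e. 247×0.143 = (1−0.307)·n1·0.271.
n1 = 35.321/(0.271×0.693) = 188.07 g/s.
Recycle n7 = 0.307×188.07 = 57.739 g/s.
Combined feed n4 = 247 + 57.739 = 304.74 g/s.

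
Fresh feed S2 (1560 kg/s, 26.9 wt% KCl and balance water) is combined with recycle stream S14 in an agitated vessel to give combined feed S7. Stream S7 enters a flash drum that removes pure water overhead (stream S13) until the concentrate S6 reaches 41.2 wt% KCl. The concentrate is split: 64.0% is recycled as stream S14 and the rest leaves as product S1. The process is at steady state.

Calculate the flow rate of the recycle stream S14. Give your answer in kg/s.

Overall KCl balance (none leaves overhead): KCl in fresh feed = KCl in product, i.e. 1560×0.269 = (1−0.640)·S6·0.412.
S6 = 419.64/(0.412×0.360) = 2829.3 kg/s.
Recycle S14 = 0.640×2829.3 = 1810.7 kg/s.

1811 kg/s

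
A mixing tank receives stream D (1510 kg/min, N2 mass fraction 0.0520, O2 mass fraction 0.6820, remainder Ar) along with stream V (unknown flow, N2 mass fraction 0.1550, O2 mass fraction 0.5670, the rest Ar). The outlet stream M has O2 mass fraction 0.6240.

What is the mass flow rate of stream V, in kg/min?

1536 kg/min

Let V be the unknown flow. Total out = 1510 + V.
O2 balance: 1029.8 + 0.567·V = 0.624·(1510 + V)
(0.567 − 0.624)·V = 0.624×1510 − 1029.8 = -87.58
V = -87.58 / -0.057 = 1536.5 kg/min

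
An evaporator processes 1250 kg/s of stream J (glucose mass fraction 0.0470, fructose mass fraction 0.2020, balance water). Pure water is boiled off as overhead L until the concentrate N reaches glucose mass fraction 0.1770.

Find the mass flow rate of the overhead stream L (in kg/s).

918.1 kg/s

glucose is conserved: 1250×0.047 = 58.75 kg/s all reports to the concentrate.
Concentrate = 58.75/(target fraction) = 331.92 kg/s.
Overhead = 1250 − 331.92 = 918.08 kg/s.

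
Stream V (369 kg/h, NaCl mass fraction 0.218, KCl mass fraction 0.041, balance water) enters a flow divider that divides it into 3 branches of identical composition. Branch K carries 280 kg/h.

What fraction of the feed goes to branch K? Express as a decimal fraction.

Fraction to K = 280/369 = 0.7588.

0.759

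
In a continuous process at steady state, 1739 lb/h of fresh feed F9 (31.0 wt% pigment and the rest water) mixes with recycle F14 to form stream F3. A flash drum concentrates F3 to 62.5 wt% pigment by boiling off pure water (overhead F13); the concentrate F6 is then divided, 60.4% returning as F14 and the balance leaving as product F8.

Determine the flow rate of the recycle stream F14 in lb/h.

Overall pigment balance (none leaves overhead): pigment in fresh feed = pigment in product, i.e. 1739×0.310 = (1−0.604)·F6·0.625.
F6 = 539.09/(0.625×0.396) = 2178.1 lb/h.
Recycle F14 = 0.604×2178.1 = 1315.6 lb/h.

1316 lb/h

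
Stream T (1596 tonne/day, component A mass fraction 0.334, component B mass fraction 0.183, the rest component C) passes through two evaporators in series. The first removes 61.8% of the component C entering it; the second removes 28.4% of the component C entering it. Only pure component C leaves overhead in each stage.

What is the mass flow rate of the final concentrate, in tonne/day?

1036 tonne/day

component C in feed = 1596×0.483 = 770.87 tonne/day.
After stage 1: component C left = (1−0.618)×770.87 = 294.47; stream total = 1119.6 tonne/day.
After stage 2: component C left = (1−0.284)×294.47 = 210.84; final concentrate = 1036 tonne/day.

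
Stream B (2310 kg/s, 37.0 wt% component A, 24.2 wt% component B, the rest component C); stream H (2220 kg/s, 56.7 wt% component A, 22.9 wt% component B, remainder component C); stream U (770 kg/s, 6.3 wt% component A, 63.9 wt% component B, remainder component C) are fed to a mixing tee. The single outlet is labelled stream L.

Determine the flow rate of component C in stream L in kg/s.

1579 kg/s

component C out = component C in = 2310×0.388 + 2220×0.204 + 770×0.298 = 1578.6 kg/s.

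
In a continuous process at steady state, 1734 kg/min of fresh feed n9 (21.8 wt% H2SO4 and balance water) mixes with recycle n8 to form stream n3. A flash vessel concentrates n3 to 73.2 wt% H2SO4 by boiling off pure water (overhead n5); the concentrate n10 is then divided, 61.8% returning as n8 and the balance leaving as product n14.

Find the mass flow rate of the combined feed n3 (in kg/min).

2569 kg/min

Overall H2SO4 balance (none leaves overhead): H2SO4 in fresh feed = H2SO4 in product, i.e. 1734×0.218 = (1−0.618)·n10·0.732.
n10 = 378.01/(0.732×0.382) = 1351.9 kg/min.
Recycle n8 = 0.618×1351.9 = 835.45 kg/min.
Combined feed n3 = 1734 + 835.45 = 2569.4 kg/min.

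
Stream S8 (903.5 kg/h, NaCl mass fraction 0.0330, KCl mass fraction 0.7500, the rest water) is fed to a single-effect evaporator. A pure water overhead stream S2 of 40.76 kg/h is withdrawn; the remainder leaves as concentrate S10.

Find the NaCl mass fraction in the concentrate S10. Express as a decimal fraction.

0.0346

NaCl is not removed: 903.5×0.033 = 29.816 kg/h of NaCl enters S10.
Concentrate = 903.5 − 40.76 = 862.74 kg/h.
Mass fraction = 29.816/862.74 = 0.0346.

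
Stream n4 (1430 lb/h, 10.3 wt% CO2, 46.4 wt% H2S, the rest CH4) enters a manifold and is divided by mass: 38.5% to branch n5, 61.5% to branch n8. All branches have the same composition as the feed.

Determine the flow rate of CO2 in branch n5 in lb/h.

Branch n5 total = 0.385×1430 = 550.55 lb/h.
CO2 in n5 = 0.103×550.55 = 56.707 lb/h.

56.71 lb/h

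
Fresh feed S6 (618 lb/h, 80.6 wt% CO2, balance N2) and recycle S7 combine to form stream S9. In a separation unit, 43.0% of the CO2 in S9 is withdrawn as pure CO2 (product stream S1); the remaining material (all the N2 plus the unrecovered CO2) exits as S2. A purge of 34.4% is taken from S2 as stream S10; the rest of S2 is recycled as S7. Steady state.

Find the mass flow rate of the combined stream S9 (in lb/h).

N2 enters only via S6 and leaves only via the purge: 618×0.194 = 0.344×(N2 in S2), and the separation unit passes all N2, so N2 in S9 = N2 in S2 = 348.52 lb/h.
CO2 in S9: m_A = 618×0.806 + (1−0.344)·(1−0.430)·m_A, so m_A = 498.11/0.6261 = 795.6 lb/h.
S9 = 795.6 + 348.52 = 1144.1 lb/h.

1144 lb/h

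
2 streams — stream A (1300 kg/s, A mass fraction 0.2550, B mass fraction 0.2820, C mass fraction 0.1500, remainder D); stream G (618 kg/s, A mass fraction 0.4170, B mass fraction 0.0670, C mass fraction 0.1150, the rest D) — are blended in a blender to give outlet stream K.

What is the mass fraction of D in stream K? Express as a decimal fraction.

0.3414

Total flow out = 1300 + 618 = 1918 kg/s.
D in = 1300×0.313 + 618×0.401 = 654.72 kg/s.
D mass fraction in K = 654.72/1918 = 0.3414.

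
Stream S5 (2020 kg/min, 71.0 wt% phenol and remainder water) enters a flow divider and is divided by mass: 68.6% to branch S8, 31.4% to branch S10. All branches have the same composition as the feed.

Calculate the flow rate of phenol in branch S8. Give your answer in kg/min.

Branch S8 total = 0.686×2020 = 1385.7 kg/min.
phenol in S8 = 0.710×1385.7 = 983.86 kg/min.

983.9 kg/min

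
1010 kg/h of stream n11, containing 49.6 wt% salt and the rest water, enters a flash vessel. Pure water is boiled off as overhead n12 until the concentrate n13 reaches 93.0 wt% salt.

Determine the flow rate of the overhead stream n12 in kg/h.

471.3 kg/h

salt is conserved: 1010×0.496 = 500.96 kg/h all reports to the concentrate.
Concentrate = 500.96/(target fraction) = 538.67 kg/h.
Overhead = 1010 − 538.67 = 471.33 kg/h.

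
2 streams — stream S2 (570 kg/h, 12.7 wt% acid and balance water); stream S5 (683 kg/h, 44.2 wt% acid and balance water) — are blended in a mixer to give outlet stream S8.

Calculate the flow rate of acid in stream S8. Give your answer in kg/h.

acid out = acid in = 570×0.127 + 683×0.442 = 374.28 kg/h.

374.3 kg/h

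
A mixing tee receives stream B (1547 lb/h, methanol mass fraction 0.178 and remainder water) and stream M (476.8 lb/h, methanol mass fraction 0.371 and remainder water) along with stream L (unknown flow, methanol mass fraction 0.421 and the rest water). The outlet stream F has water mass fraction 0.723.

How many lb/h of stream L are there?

Let L be the unknown flow. Total out = 2023.8 + L.
water balance: 1571.5 + 0.579·L = 0.723·(2023.8 + L)
(0.579 − 0.723)·L = 0.723×2023.8 − 1571.5 = -108.33
L = -108.33 / -0.144 = 752.32 lb/h

752.3 lb/h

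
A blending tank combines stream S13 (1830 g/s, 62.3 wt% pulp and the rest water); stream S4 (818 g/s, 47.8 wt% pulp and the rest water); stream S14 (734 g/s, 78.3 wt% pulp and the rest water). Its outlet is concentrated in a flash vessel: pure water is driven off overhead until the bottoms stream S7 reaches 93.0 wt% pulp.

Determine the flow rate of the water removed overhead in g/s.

pulp entering = 1830×0.623 + 818×0.478 + 734×0.783 = 2105.8 g/s.
All pulp reports to S7, so S7 = 2105.8/0.930 = 2264.3 g/s.
Total feed = 3382 g/s; overhead = 3382 − 2264.3 = 1117.7 g/s.

1118 g/s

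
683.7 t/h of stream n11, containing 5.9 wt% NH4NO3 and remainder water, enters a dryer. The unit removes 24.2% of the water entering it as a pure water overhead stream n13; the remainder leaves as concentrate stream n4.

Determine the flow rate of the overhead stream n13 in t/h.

water entering = 683.7×0.941 = 643.36 t/h; overhead removed = 0.242×643.36 = 155.69 t/h.

155.7 t/h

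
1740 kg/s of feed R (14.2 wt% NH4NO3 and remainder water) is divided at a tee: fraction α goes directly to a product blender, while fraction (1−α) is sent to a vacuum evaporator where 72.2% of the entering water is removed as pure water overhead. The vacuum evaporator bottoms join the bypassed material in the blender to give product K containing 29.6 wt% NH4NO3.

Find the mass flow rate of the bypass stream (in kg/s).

All 1740×0.142 = 247.08 kg/s of NH4NO3 reaches K, so K = 247.08/0.296 = 834.73 kg/s and vapour = 905.27 kg/s.
The evaporator receives (1−α)·1740 of feed at 0.858 water and removes 0.722 of that water:
0.722×0.858×(1−α)×1740 = 905.27
(1−α) = 905.27/1077.9 = 0.8399;  α = 0.1601.
Bypass flow = 0.1601×1740 = 278.65 kg/s.

278.7 kg/s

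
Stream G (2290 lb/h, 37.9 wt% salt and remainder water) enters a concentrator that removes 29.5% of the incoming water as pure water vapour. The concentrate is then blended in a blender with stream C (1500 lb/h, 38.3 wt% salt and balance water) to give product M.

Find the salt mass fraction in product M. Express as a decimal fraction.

0.428

Vapour removed = 0.295×0.621×2290 = 419.52 lb/h; concentrate = 1870.5 lb/h.
salt reaching the mixer = 867.91 (from concentrate) + 1500×0.383 = 1442.4 lb/h.
Product flow = 1870.5 + 1500 = 3370.5 lb/h; salt fraction = 0.428.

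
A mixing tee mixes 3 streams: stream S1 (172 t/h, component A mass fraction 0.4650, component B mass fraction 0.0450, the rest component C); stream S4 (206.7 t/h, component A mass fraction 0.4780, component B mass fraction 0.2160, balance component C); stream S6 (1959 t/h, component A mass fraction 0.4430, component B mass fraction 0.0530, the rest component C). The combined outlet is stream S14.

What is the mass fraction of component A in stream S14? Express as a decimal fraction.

0.4477

Total flow out = 172 + 206.7 + 1959 = 2337.7 t/h.
component A in = 172×0.465 + 206.7×0.478 + 1959×0.443 = 1046.6 t/h.
component A mass fraction in S14 = 1046.6/2337.7 = 0.4477.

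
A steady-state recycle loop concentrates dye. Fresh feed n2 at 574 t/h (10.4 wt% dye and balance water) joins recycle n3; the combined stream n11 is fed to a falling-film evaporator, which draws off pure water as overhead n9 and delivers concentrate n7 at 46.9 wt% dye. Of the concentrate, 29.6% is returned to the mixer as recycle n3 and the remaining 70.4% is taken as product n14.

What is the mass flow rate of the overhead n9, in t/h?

446.7 t/h

Overall dye balance (none leaves overhead): dye in fresh feed = dye in product, i.e. 574×0.104 = (1−0.296)·n7·0.469.
n7 = 59.696/(0.469×0.704) = 180.8 t/h.
Recycle n3 = 0.296×180.8 = 53.517 t/h.
Combined feed n11 = 574 + 53.517 = 627.52 t/h.
Overhead n9 = n11 − n7 = 627.52 − 180.8 = 446.72 t/h.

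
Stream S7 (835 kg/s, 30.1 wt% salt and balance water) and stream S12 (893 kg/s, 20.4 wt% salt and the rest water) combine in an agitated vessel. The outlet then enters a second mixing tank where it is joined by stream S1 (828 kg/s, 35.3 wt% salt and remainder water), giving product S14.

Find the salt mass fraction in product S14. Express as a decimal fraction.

Overall, product flow = 2556 kg/s.
salt in = 835×0.301 + 893×0.204 + 828×0.353 = 725.79 kg/s.
salt fraction in S14 = 0.284.

0.284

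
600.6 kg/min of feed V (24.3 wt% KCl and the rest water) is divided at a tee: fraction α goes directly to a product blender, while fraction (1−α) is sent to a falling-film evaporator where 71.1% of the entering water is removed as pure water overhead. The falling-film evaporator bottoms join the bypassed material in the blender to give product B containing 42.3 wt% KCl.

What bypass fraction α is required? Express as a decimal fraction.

0.209

All 600.6×0.243 = 145.95 kg/min of KCl reaches B, so B = 145.95/0.423 = 345.03 kg/min and vapour = 255.57 kg/min.
The evaporator receives (1−α)·600.6 of feed at 0.757 water and removes 0.711 of that water:
0.711×0.757×(1−α)×600.6 = 255.57
(1−α) = 255.57/323.26 = 0.7906;  α = 0.2094.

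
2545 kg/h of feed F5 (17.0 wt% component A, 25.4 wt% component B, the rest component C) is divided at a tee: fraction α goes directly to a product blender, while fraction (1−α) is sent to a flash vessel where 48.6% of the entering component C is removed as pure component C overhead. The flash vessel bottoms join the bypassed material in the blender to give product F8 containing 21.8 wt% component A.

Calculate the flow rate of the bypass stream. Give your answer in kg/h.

543.2 kg/h

All 2545×0.170 = 432.65 kg/h of component A reaches F8, so F8 = 432.65/0.218 = 1984.6 kg/h and vapour = 560.37 kg/h.
The evaporator receives (1−α)·2545 of feed at 0.576 component C and removes 0.486 of that component C:
0.486×0.576×(1−α)×2545 = 560.37
(1−α) = 560.37/712.44 = 0.7865;  α = 0.2135.
Bypass flow = 0.2135×2545 = 543.23 kg/h.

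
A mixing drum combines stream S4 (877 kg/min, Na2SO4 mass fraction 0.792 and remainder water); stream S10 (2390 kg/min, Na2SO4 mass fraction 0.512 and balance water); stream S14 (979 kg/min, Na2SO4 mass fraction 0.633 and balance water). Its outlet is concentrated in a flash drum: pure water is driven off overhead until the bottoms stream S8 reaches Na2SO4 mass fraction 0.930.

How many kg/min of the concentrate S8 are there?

Na2SO4 entering = 877×0.792 + 2390×0.512 + 979×0.633 = 2538 kg/min.
All Na2SO4 reports to S8, so S8 = 2538/0.930 = 2729 kg/min.

2729 kg/min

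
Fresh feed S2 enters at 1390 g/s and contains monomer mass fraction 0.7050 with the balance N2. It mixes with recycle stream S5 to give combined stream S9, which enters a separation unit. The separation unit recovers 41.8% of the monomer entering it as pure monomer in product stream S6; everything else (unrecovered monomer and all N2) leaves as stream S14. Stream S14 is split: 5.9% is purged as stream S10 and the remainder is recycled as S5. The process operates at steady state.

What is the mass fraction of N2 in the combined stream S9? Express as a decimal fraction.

N2 enters only via S2 and leaves only via the purge: 1390×0.295 = 0.059×(N2 in S14), and the separation unit passes all N2, so N2 in S9 = N2 in S14 = 6950 g/s.
monomer in S9: m_A = 1390×0.705 + (1−0.059)·(1−0.418)·m_A, so m_A = 979.95/0.4523 = 2166.4 g/s.
S9 = 2166.4 + 6950 = 9116.4 g/s.
N2 fraction in S9 = 6950/9116.4 = 0.7624.

0.7624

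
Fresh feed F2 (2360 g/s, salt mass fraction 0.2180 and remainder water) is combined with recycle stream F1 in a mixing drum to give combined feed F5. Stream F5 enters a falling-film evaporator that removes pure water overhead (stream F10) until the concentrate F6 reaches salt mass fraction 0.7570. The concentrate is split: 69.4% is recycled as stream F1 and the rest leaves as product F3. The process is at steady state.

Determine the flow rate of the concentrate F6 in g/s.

2221 g/s

Overall salt balance (none leaves overhead): salt in fresh feed = salt in product, i.e. 2360×0.218 = (1−0.694)·F6·0.757.
F6 = 514.48/(0.757×0.306) = 2221 g/s.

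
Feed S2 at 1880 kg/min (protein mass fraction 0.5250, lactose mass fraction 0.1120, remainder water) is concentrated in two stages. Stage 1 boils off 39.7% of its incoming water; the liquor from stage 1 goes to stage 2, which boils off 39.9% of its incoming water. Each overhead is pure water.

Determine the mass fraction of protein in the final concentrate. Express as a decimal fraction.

water in feed = 1880×0.363 = 682.44 kg/min.
After stage 1: water left = (1−0.397)×682.44 = 411.51; stream total = 1609.1 kg/min.
After stage 2: water left = (1−0.399)×411.51 = 247.32; final concentrate = 1444.9 kg/min.
protein fraction = 987/1444.9 = 0.6831.

0.6831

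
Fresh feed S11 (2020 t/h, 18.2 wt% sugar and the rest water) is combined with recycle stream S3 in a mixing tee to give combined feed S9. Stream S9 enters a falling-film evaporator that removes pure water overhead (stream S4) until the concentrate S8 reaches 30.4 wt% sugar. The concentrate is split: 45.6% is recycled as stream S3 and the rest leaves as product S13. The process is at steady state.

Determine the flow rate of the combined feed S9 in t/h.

3034 t/h

Overall sugar balance (none leaves overhead): sugar in fresh feed = sugar in product, i.e. 2020×0.182 = (1−0.456)·S8·0.304.
S8 = 367.64/(0.304×0.544) = 2223.1 t/h.
Recycle S3 = 0.456×2223.1 = 1013.7 t/h.
Combined feed S9 = 2020 + 1013.7 = 3033.7 t/h.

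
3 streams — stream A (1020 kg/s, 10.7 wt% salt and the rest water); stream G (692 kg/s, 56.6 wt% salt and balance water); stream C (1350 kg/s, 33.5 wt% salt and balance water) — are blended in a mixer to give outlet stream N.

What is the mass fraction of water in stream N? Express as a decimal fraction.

0.6887

Total flow out = 1020 + 692 + 1350 = 3062 kg/s.
water in = 1020×0.893 + 692×0.434 + 1350×0.665 = 2108.9 kg/s.
water mass fraction in N = 2108.9/3062 = 0.6887.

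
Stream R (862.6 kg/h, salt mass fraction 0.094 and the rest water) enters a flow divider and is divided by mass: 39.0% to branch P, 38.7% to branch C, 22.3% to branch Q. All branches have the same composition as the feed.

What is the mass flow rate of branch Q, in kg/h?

Branch Q flow = 0.223×862.6 = 192.36 kg/h.

192.4 kg/h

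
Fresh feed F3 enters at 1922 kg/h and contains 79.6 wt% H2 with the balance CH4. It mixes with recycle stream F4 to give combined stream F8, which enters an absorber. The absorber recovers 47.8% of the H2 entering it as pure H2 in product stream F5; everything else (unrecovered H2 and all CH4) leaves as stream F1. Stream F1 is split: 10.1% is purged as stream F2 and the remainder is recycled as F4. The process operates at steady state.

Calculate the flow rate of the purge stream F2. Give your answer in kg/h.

CH4 enters only via F3 and leaves only via the purge: 1922×0.204 = 0.101×(CH4 in F1), and the absorber passes all CH4, so CH4 in F8 = CH4 in F1 = 3882.1 kg/h.
H2 in F8: m_A = 1922×0.796 + (1−0.101)·(1−0.478)·m_A, so m_A = 1529.9/0.5307 = 2882.7 kg/h.
F1 = (1−0.478)×2882.7 + 3882.1 = 5386.8 kg/h.
Purge F2 = 0.101×5386.8 = 544.07 kg/h.

544.1 kg/h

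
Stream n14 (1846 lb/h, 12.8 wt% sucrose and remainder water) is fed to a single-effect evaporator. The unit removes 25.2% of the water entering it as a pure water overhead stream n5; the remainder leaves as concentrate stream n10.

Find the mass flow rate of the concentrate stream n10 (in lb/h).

water entering = 1846×0.872 = 1609.7 lb/h; overhead removed = 0.252×1609.7 = 405.65 lb/h.
Concentrate = 1846 − 405.65 = 1440.4 lb/h.

1440 lb/h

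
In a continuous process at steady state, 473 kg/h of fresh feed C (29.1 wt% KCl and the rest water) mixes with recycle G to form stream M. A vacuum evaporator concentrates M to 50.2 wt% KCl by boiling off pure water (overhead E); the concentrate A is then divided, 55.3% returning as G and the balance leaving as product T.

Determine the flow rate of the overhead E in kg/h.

Overall KCl balance (none leaves overhead): KCl in fresh feed = KCl in product, i.e. 473×0.291 = (1−0.553)·A·0.502.
A = 137.64/(0.502×0.447) = 613.4 kg/h.
Recycle G = 0.553×613.4 = 339.21 kg/h.
Combined feed M = 473 + 339.21 = 812.21 kg/h.
Overhead E = M − A = 812.21 − 613.4 = 198.81 kg/h.

198.8 kg/h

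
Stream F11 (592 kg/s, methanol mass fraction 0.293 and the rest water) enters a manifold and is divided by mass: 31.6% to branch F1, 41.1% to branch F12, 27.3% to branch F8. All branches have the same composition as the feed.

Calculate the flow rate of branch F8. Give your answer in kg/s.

Branch F8 flow = 0.273×592 = 161.62 kg/s.

161.6 kg/s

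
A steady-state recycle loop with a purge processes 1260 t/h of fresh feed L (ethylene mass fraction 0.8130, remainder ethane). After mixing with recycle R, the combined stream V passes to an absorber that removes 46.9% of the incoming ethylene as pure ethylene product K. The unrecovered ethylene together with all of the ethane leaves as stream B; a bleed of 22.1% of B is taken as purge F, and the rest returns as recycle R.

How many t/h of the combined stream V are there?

ethane enters only via L and leaves only via the purge: 1260×0.187 = 0.221×(ethane in B), and the absorber passes all ethane, so ethane in V = ethane in B = 1066.2 t/h.
ethylene in V: m_A = 1260×0.813 + (1−0.221)·(1−0.469)·m_A, so m_A = 1024.4/0.5864 = 1747 t/h.
V = 1747 + 1066.2 = 2813.2 t/h.

2813 t/h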